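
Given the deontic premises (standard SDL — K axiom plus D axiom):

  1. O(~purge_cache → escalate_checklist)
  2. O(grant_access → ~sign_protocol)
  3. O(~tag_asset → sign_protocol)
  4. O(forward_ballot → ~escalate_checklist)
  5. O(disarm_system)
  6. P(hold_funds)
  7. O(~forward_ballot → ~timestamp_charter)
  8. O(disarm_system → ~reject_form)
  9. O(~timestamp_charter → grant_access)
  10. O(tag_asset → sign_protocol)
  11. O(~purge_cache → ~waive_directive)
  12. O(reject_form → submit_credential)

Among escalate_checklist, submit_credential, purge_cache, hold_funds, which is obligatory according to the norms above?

Premises 3 and 10 are O(~tag_asset → sign_protocol) and O(tag_asset → sign_protocol); every ideal world satisfies ~tag_asset or tag_asset, so in either case sign_protocol holds — hence O(sign_protocol).
Premise 2, O(grant_access → ~sign_protocol), contraposes to O(sign_protocol → ~grant_access); with O(sign_protocol) we get O(~grant_access).
The contrapositive of premise 9 (O(~timestamp_charter → grant_access)) is O(~grant_access → timestamp_charter), and O(~grant_access) is already established, so O(timestamp_charter).
Premise 7, O(~forward_ballot → ~timestamp_charter), contraposes to O(timestamp_charter → forward_ballot); with O(timestamp_charter) we get O(forward_ballot).
Premise 4 is O(forward_ballot → ~escalate_checklist); since O(forward_ballot), deontic closure gives O(~escalate_checklist).
Premise 1, O(~purge_cache → escalate_checklist), contraposes to O(~escalate_checklist → purge_cache); with O(~escalate_checklist) we get O(purge_cache).
So O(purge_cache) holds — purge_cache is obligatory. None of the other listed options is made obligatory by any chain of premises.

purge_cache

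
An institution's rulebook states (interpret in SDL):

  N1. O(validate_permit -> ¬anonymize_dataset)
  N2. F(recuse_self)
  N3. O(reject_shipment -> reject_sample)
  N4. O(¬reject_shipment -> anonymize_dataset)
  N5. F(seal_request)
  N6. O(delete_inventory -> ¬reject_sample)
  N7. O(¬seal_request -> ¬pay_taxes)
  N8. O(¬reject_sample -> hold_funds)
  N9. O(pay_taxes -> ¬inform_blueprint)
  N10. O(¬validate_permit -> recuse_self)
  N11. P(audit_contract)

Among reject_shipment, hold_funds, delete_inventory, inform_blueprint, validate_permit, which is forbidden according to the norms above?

F(recuse_self) at premise 2 means O(¬recuse_self).
The contrapositive of premise 10 (O(¬validate_permit -> recuse_self)) is O(¬recuse_self -> validate_permit), and O(¬recuse_self) is already established, so O(validate_permit).
Applying K to premise 1 (O(validate_permit -> ¬anonymize_dataset)) and O(validate_permit) yields O(¬anonymize_dataset).
Premise 4, O(¬reject_shipment -> anonymize_dataset), contraposes to O(¬anonymize_dataset -> reject_shipment); with O(¬anonymize_dataset) we get O(reject_shipment).
From O(reject_shipment) and premise 3, O(reject_shipment -> reject_sample), we obtain O(reject_sample).
Premise 6 is O(delete_inventory -> ¬reject_sample); contrapositively O(reject_sample -> ¬delete_inventory). Since O(reject_sample) holds, K gives O(¬delete_inventory).
So O(¬delete_inventory) holds, i.e. delete_inventory is forbidden. None of the other listed options is forbidden under the premises.

delete_inventory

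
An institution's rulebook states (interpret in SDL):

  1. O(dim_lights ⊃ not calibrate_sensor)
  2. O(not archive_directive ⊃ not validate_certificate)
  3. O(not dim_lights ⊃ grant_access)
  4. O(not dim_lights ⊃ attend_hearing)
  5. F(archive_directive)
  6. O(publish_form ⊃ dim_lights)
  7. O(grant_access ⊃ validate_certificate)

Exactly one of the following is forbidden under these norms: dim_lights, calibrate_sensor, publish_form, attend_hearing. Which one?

Premise 5 is F(archive_directive), i.e. O(not archive_directive).
Premise 2 is O(not archive_directive ⊃ not validate_certificate); since O(not archive_directive), deontic closure gives O(not validate_certificate).
Premise 7 is O(grant_access ⊃ validate_certificate); contrapositively O(not validate_certificate ⊃ not grant_access). Since O(not validate_certificate) holds, K gives O(not grant_access).
The contrapositive of premise 3 (O(not dim_lights ⊃ grant_access)) is O(not grant_access ⊃ dim_lights), and O(not grant_access) is already established, so O(dim_lights).
From O(dim_lights) and premise 1, O(dim_lights ⊃ not calibrate_sensor), we obtain O(not calibrate_sensor).
So O(not calibrate_sensor) holds, i.e. calibrate_sensor is forbidden. None of the other listed options is forbidden under the premises.

calibrate_sensor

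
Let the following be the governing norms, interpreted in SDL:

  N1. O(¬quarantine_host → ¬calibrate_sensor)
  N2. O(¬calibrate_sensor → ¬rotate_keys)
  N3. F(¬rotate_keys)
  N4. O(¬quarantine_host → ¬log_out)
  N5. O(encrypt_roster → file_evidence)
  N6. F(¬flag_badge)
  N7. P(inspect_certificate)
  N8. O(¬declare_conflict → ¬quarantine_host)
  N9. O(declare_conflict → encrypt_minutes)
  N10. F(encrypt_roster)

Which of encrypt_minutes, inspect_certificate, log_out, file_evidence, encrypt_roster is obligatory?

encrypt_minutes

Premise 3 is F(¬rotate_keys), i.e. O(rotate_keys).
The contrapositive of premise 2 (O(¬calibrate_sensor → ¬rotate_keys)) is O(rotate_keys → calibrate_sensor), and O(rotate_keys) is already established, so O(calibrate_sensor).
Premise 1, O(¬quarantine_host → ¬calibrate_sensor), contraposes to O(calibrate_sensor → quarantine_host); with O(calibrate_sensor) we get O(quarantine_host).
The contrapositive of premise 8 (O(¬declare_conflict → ¬quarantine_host)) is O(quarantine_host → declare_conflict), and O(quarantine_host) is already established, so O(declare_conflict).
With premise 9, O(declare_conflict → encrypt_minutes), the K-axiom yields O(encrypt_minutes).
So O(encrypt_minutes) holds — encrypt_minutes is obligatory. None of the other listed options is made obligatory by any chain of premises.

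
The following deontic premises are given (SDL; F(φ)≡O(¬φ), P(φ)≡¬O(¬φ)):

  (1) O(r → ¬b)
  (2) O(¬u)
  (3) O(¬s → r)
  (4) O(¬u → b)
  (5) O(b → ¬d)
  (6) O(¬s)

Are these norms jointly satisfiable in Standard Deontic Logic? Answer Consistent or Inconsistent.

Inconsistent

From premise 6 we have O(¬s).
With premise 3, O(¬s → r), the K-axiom yields O(r).
Premise 1 is O(r → ¬b); since O(r), deontic closure gives O(¬b).
The contrapositive of premise 4 (O(¬u → b)) is O(¬b → u), and O(¬b) is already established, so O(u).
However, premise 2 gives O(¬u).
We now have both O(u) and O(¬u) — u is simultaneously obligatory and forbidden, violating the D-axiom.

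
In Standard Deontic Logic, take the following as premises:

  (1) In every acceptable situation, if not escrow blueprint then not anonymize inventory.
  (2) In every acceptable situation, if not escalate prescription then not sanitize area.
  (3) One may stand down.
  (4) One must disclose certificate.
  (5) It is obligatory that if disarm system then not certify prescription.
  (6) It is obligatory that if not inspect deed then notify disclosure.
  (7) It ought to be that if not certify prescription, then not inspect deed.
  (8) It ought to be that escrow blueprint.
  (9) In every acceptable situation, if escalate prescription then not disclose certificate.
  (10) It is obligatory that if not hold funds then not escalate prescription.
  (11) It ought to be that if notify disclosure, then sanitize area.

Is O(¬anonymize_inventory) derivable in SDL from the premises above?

No

Premise 1 is O(¬escrow_blueprint → ¬anonymize_inventory), but O(¬escrow_blueprint) is not derivable from the premises, so it does not yield O(¬anonymize_inventory).
No other premise forces O(¬anonymize_inventory). An ideal world satisfying every premise can still have ¬anonymize_inventory false, so O(¬anonymize_inventory) is not derivable.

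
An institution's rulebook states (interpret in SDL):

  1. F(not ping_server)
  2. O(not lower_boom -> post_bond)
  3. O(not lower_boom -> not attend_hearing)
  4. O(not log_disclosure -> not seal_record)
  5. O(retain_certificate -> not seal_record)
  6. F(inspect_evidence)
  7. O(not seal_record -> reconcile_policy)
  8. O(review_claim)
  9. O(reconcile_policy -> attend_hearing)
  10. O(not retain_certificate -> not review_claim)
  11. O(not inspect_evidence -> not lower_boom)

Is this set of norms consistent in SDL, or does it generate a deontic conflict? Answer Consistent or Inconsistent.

Inconsistent

Premise 8 states O(review_claim) outright.
Premise 10, O(not retain_certificate -> not review_claim), contraposes to O(review_claim -> retain_certificate); with O(review_claim) we get O(retain_certificate).
Applying K to premise 5 (O(retain_certificate -> not seal_record)) and O(retain_certificate) yields O(not seal_record).
Applying K to premise 7 (O(not seal_record -> reconcile_policy)) and O(not seal_record) yields O(reconcile_policy).
With premise 9, O(reconcile_policy -> attend_hearing), the K-axiom yields O(attend_hearing).
The contrapositive of premise 3 (O(not lower_boom -> not attend_hearing)) is O(attend_hearing -> lower_boom), and O(attend_hearing) is already established, so O(lower_boom).
Premise 11, O(not inspect_evidence -> not lower_boom), contraposes to O(lower_boom -> inspect_evidence); with O(lower_boom) we get O(inspect_evidence).
However, F(inspect_evidence) at premise 6 amounts to O(not inspect_evidence).
We now have both O(inspect_evidence) and O(not inspect_evidence) — inspect_evidence is simultaneously obligatory and forbidden, violating the D-axiom.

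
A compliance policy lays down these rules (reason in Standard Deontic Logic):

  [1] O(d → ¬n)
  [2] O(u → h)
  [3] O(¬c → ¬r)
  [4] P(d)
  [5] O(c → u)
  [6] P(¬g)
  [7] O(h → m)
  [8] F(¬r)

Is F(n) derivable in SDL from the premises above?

Premise 1 is O(d → ¬n), but O(d) is not derivable from the premises (the permission P(d) asserts only ¬O(¬d), not O(d)), so it does not yield O(¬n).
No other premise forces O(¬n). An ideal world satisfying every premise can still have n true, so F(n) is not derivable.

No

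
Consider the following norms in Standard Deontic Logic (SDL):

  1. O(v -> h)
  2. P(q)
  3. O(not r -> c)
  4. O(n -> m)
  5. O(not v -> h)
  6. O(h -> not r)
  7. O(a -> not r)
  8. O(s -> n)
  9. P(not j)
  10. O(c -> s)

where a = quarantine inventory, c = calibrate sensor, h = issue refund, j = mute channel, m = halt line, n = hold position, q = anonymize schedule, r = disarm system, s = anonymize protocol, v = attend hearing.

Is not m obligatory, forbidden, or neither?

Premises 1 and 5 cover both cases: O(v -> h) and O(not v -> h). Since v ∨ not v is a tautology, O(h) follows.
Applying K to premise 6 (O(h -> not r)) and O(h) yields O(not r).
Premise 3 is O(not r -> c); since O(not r), deontic closure gives O(c).
Applying K to premise 10 (O(c -> s)) and O(c) yields O(s).
With premise 8, O(s -> n), the K-axiom yields O(n).
Premise 4 is O(n -> m); since O(n), deontic closure gives O(m).
Premises 2, 7, 9 do not contribute to this derivation.
Thus O(m), which is F(not m): not m is forbidden.

Forbidden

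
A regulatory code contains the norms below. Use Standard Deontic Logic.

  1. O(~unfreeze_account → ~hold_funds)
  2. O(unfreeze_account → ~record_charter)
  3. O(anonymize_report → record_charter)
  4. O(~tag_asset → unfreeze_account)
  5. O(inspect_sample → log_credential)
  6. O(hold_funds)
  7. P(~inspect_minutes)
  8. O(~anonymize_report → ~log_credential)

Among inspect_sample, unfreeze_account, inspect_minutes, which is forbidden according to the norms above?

Premise 6 gives O(hold_funds).
Premise 1 is O(~unfreeze_account → ~hold_funds); contrapositively O(hold_funds → unfreeze_account). Since O(hold_funds) holds, K gives O(unfreeze_account).
Applying K to premise 2 (O(unfreeze_account → ~record_charter)) and O(unfreeze_account) yields O(~record_charter).
The contrapositive of premise 3 (O(anonymize_report → record_charter)) is O(~record_charter → ~anonymize_report), and O(~record_charter) is already established, so O(~anonymize_report).
From O(~anonymize_report) and premise 8, O(~anonymize_report → ~log_credential), we obtain O(~log_credential).
The contrapositive of premise 5 (O(inspect_sample → log_credential)) is O(~log_credential → ~inspect_sample), and O(~log_credential) is already established, so O(~inspect_sample).
So O(~inspect_sample) holds, i.e. inspect_sample is forbidden. None of the other listed options is forbidden under the premises.

inspect_sample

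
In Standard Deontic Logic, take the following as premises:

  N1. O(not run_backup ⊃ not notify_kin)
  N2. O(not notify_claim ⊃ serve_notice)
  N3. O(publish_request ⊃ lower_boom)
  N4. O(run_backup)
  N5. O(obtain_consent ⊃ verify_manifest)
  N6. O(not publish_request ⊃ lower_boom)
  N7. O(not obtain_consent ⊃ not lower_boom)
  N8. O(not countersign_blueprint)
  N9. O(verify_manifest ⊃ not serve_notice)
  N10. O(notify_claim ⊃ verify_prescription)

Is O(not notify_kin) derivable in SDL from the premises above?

Premise 1 is O(not run_backup ⊃ not notify_kin), but O(not run_backup) is not derivable from the premises, so it does not yield O(not notify_kin).
No other premise forces O(not notify_kin). An ideal world satisfying every premise can still have not notify_kin false, so O(not notify_kin) is not derivable.

No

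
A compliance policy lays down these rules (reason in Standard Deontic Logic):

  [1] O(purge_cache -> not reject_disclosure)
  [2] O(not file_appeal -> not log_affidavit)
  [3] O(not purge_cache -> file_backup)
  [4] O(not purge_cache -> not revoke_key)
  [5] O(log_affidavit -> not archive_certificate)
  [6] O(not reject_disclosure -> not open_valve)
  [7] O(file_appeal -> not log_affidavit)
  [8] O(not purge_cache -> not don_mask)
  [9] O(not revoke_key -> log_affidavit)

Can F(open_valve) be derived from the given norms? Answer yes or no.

Yes

Premises 7 and 2 are O(file_appeal -> not log_affidavit) and O(not file_appeal -> not log_affidavit); every ideal world satisfies file_appeal or not file_appeal, so in either case not log_affidavit holds — hence O(not log_affidavit).
Premise 9 is O(not revoke_key -> log_affidavit); contrapositively O(not log_affidavit -> revoke_key). Since O(not log_affidavit) holds, K gives O(revoke_key).
Premise 4 is O(not purge_cache -> not revoke_key); contrapositively O(revoke_key -> purge_cache). Since O(revoke_key) holds, K gives O(purge_cache).
Applying K to premise 1 (O(purge_cache -> not reject_disclosure)) and O(purge_cache) yields O(not reject_disclosure).
Applying K to premise 6 (O(not reject_disclosure -> not open_valve)) and O(not reject_disclosure) yields O(not open_valve).
Premises 3, 5, 8 do not contribute to this derivation.
So O(not open_valve) holds, i.e. F(open_valve). The claim follows.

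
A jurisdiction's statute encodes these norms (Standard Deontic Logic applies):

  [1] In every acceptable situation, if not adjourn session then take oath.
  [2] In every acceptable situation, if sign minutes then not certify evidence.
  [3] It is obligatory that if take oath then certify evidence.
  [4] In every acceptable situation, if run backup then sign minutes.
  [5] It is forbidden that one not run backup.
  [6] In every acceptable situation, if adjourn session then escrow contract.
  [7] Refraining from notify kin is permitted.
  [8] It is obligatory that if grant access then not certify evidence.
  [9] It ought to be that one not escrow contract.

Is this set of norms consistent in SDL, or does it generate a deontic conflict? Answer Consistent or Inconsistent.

Inconsistent

F(¬run_backup) at premise 5 means O(run_backup).
With premise 4, O(run_backup → sign_minutes), the K-axiom yields O(sign_minutes).
From O(sign_minutes) and premise 2, O(sign_minutes → ¬certify_evidence), we obtain O(¬certify_evidence).
Premise 3 is O(take_oath → certify_evidence); contrapositively O(¬certify_evidence → ¬take_oath). Since O(¬certify_evidence) holds, K gives O(¬take_oath).
Premise 1, O(¬adjourn_session → take_oath), contraposes to O(¬take_oath → adjourn_session); with O(¬take_oath) we get O(adjourn_session).
Applying K to premise 6 (O(adjourn_session → escrow_contract)) and O(adjourn_session) yields O(escrow_contract).
However, premise 9 gives O(¬escrow_contract).
We now have both O(escrow_contract) and O(¬escrow_contract) — escrow_contract is simultaneously obligatory and forbidden, violating the D-axiom.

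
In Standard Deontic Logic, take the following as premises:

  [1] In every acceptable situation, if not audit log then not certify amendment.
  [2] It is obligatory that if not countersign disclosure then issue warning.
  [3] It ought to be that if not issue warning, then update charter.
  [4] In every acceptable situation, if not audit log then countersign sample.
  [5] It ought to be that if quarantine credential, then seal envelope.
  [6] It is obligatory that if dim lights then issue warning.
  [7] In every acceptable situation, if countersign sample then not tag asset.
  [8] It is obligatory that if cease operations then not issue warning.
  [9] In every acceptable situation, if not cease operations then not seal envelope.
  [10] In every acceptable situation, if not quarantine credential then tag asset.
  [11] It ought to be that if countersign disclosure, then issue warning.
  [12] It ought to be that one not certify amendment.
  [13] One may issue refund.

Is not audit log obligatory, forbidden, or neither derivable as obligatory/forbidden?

By case analysis on countersign_disclosure: premise 11 gives O(countersign_disclosure → issue_warning) and premise 2 gives O(¬countersign_disclosure → issue_warning), so O(issue_warning) either way.
Premise 8 is O(cease_operations → ¬issue_warning); contrapositively O(issue_warning → ¬cease_operations). Since O(issue_warning) holds, K gives O(¬cease_operations).
Premise 9 is O(¬cease_operations → ¬seal_envelope); since O(¬cease_operations), deontic closure gives O(¬seal_envelope).
Premise 5 is O(quarantine_credential → seal_envelope); contrapositively O(¬seal_envelope → ¬quarantine_credential). Since O(¬seal_envelope) holds, K gives O(¬quarantine_credential).
With premise 10, O(¬quarantine_credential → tag_asset), the K-axiom yields O(tag_asset).
Premise 7 is O(countersign_sample → ¬tag_asset); contrapositively O(tag_asset → ¬countersign_sample). Since O(tag_asset) holds, K gives O(¬countersign_sample).
The contrapositive of premise 4 (O(¬audit_log → countersign_sample)) is O(¬countersign_sample → audit_log), and O(¬countersign_sample) is already established, so O(audit_log).
Premises 1, 3, 6, 12, 13 do not contribute to this derivation.
Thus O(audit_log), which is F(¬audit_log): ¬audit_log is forbidden.

Forbidden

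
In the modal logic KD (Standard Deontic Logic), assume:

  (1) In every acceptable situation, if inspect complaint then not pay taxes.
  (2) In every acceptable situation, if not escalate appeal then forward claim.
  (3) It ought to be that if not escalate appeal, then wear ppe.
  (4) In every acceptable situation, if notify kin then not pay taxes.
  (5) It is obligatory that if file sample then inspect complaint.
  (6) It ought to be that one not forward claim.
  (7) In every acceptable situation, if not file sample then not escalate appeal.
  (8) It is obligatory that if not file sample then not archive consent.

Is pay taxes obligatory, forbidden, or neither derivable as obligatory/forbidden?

Forbidden

Premise 6 gives O(¬forward_claim).
Premise 2, O(¬escalate_appeal → forward_claim), contraposes to O(¬forward_claim → escalate_appeal); with O(¬forward_claim) we get O(escalate_appeal).
Premise 7 is O(¬file_sample → ¬escalate_appeal); contrapositively O(escalate_appeal → file_sample). Since O(escalate_appeal) holds, K gives O(file_sample).
Premise 5 is O(file_sample → inspect_complaint); since O(file_sample), deontic closure gives O(inspect_complaint).
Applying K to premise 1 (O(inspect_complaint → ¬pay_taxes)) and O(inspect_complaint) yields O(¬pay_taxes).
Premises 3, 4, 8 do not contribute to this derivation.
Thus O(¬pay_taxes), which is F(pay_taxes): pay_taxes is forbidden.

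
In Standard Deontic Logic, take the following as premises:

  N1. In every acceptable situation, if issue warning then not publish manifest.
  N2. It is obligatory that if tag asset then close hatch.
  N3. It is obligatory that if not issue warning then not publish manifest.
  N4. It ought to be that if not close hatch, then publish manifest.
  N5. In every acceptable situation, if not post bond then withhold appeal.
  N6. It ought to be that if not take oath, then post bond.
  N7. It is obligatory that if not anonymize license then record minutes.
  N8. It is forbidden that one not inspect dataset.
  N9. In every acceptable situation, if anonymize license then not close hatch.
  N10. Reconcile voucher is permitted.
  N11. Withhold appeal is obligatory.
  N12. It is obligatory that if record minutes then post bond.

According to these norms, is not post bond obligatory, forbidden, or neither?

Forbidden

By case analysis on issue_warning: premise 1 gives O(issue_warning → ¬publish_manifest) and premise 3 gives O(¬issue_warning → ¬publish_manifest), so O(¬publish_manifest) either way.
Premise 4 is O(¬close_hatch → publish_manifest); contrapositively O(¬publish_manifest → close_hatch). Since O(¬publish_manifest) holds, K gives O(close_hatch).
Premise 9 is O(anonymize_license → ¬close_hatch); contrapositively O(close_hatch → ¬anonymize_license). Since O(close_hatch) holds, K gives O(¬anonymize_license).
Applying K to premise 7 (O(¬anonymize_license → record_minutes)) and O(¬anonymize_license) yields O(record_minutes).
With premise 12, O(record_minutes → post_bond), the K-axiom yields O(post_bond).
Premises 2, 5, 6, 8, 10, 11 do not contribute to this derivation.
Thus O(post_bond), which is F(¬post_bond): ¬post_bond is forbidden.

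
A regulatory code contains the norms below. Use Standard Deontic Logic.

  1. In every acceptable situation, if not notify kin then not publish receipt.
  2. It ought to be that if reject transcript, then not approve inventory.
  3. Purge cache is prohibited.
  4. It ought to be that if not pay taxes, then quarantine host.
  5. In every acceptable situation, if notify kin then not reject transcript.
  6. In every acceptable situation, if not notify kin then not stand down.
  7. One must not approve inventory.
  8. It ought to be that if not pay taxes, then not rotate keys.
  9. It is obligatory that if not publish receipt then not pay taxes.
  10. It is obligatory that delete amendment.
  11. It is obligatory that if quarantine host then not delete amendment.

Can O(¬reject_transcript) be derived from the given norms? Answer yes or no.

Premise 10 states O(delete_amendment) outright.
The contrapositive of premise 11 (O(quarantine_host → ¬delete_amendment)) is O(delete_amendment → ¬quarantine_host), and O(delete_amendment) is already established, so O(¬quarantine_host).
Premise 4, O(¬pay_taxes → quarantine_host), contraposes to O(¬quarantine_host → pay_taxes); with O(¬quarantine_host) we get O(pay_taxes).
The contrapositive of premise 9 (O(¬publish_receipt → ¬pay_taxes)) is O(pay_taxes → publish_receipt), and O(pay_taxes) is already established, so O(publish_receipt).
The contrapositive of premise 1 (O(¬notify_kin → ¬publish_receipt)) is O(publish_receipt → notify_kin), and O(publish_receipt) is already established, so O(notify_kin).
From O(notify_kin) and premise 5, O(notify_kin → ¬reject_transcript), we obtain O(¬reject_transcript).
Premises 2, 3, 6, 7, 8 do not contribute to this derivation.
So O(¬reject_transcript) follows.

Yes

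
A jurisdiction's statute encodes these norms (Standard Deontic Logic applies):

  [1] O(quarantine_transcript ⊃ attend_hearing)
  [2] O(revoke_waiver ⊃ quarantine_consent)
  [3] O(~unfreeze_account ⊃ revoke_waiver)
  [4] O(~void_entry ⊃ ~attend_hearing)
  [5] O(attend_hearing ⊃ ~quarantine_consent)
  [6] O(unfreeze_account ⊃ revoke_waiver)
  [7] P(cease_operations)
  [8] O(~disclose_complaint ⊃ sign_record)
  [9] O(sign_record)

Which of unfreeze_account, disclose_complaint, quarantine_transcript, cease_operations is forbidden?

quarantine_transcript

Premises 3 and 6 are O(~unfreeze_account ⊃ revoke_waiver) and O(unfreeze_account ⊃ revoke_waiver); every ideal world satisfies ~unfreeze_account or unfreeze_account, so in either case revoke_waiver holds — hence O(revoke_waiver).
From O(revoke_waiver) and premise 2, O(revoke_waiver ⊃ quarantine_consent), we obtain O(quarantine_consent).
Premise 5, O(attend_hearing ⊃ ~quarantine_consent), contraposes to O(quarantine_consent ⊃ ~attend_hearing); with O(quarantine_consent) we get O(~attend_hearing).
The contrapositive of premise 1 (O(quarantine_transcript ⊃ attend_hearing)) is O(~attend_hearing ⊃ ~quarantine_transcript), and O(~attend_hearing) is already established, so O(~quarantine_transcript).
So O(~quarantine_transcript) holds, i.e. quarantine_transcript is forbidden. None of the other listed options is forbidden under the premises.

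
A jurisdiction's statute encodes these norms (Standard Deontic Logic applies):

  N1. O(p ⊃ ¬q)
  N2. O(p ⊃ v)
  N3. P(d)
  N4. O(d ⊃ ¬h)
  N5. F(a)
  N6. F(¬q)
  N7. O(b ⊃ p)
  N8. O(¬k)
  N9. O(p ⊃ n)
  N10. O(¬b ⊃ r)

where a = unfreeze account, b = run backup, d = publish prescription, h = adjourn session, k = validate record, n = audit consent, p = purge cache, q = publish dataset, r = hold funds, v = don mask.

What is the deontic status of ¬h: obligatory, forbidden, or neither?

Premise 4 is O(d ⊃ ¬h), but O(d) is not derivable from the premises (the permission P(d) asserts only ¬O(¬d), not O(d)), so it does not yield O(¬h).
No premise or chain of K-axiom applications forces O(¬h), and none forces O(h). So ¬h is neither obligatory nor forbidden under these norms.

Neither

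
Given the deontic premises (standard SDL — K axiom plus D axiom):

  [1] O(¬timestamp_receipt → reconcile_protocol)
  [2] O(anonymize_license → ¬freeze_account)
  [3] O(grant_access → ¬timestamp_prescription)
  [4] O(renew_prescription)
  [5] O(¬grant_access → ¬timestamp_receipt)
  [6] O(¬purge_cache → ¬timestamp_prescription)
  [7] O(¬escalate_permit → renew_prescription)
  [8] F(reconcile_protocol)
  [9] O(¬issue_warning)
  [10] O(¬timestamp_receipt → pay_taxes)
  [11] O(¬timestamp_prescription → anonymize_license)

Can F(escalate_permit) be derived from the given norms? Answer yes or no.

Premise 7 is O(¬escalate_permit → renew_prescription); even if O(renew_prescription) held, inferring O(¬escalate_permit) would be affirming the consequent — invalid.
No other premise forces O(¬escalate_permit). An ideal world satisfying every premise can still have escalate_permit true, so F(escalate_permit) is not derivable.

No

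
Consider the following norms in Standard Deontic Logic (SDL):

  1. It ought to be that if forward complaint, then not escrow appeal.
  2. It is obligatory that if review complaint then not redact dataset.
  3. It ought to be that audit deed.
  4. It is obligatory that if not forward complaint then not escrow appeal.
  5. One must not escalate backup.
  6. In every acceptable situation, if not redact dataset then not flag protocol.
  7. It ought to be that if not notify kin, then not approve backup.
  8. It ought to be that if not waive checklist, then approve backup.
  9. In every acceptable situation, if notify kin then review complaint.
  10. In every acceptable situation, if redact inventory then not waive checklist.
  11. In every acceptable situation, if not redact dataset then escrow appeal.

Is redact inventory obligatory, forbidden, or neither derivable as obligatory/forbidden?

Forbidden

Premises 4 and 1 are O(¬forward_complaint → ¬escrow_appeal) and O(forward_complaint → ¬escrow_appeal); every ideal world satisfies ¬forward_complaint or forward_complaint, so in either case ¬escrow_appeal holds — hence O(¬escrow_appeal).
Premise 11 is O(¬redact_dataset → escrow_appeal); contrapositively O(¬escrow_appeal → redact_dataset). Since O(¬escrow_appeal) holds, K gives O(redact_dataset).
Premise 2 is O(review_complaint → ¬redact_dataset); contrapositively O(redact_dataset → ¬review_complaint). Since O(redact_dataset) holds, K gives O(¬review_complaint).
Premise 9 is O(notify_kin → review_complaint); contrapositively O(¬review_complaint → ¬notify_kin). Since O(¬review_complaint) holds, K gives O(¬notify_kin).
With premise 7, O(¬notify_kin → ¬approve_backup), the K-axiom yields O(¬approve_backup).
Premise 8, O(¬waive_checklist → approve_backup), contraposes to O(¬approve_backup → waive_checklist); with O(¬approve_backup) we get O(waive_checklist).
Premise 10 is O(redact_inventory → ¬waive_checklist); contrapositively O(waive_checklist → ¬redact_inventory). Since O(waive_checklist) holds, K gives O(¬redact_inventory).
Premises 3, 5, 6 do not contribute to this derivation.
Thus O(¬redact_inventory), which is F(redact_inventory): redact_inventory is forbidden.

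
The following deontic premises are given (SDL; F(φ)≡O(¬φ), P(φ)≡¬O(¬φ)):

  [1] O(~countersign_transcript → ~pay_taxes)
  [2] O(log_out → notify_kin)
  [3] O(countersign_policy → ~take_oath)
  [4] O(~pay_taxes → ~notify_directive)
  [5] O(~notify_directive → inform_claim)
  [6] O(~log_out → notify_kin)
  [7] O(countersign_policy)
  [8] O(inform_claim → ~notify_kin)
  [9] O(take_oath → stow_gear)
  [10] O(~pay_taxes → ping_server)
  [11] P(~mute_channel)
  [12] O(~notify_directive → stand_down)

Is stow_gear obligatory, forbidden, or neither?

Premise 9 is O(take_oath → stow_gear), but O(take_oath) is not derivable from the premises, so it does not yield O(stow_gear).
No premise or chain of K-axiom applications forces O(stow_gear), and none forces O(~stow_gear). So stow_gear is neither obligatory nor forbidden under these norms.

Neither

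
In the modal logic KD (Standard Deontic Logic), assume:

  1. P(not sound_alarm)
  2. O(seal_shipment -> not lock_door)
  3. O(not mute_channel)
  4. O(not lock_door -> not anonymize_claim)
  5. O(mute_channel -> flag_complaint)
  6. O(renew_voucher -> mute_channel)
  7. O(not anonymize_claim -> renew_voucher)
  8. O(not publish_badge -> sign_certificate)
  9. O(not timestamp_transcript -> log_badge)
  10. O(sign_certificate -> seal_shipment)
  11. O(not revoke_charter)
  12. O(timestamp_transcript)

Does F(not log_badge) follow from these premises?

No

Premise 9 is O(not timestamp_transcript -> log_badge), but O(not timestamp_transcript) is not derivable from the premises, so it does not yield O(log_badge).
No other premise forces O(log_badge). An ideal world satisfying every premise can still have not log_badge true, so F(not log_badge) is not derivable.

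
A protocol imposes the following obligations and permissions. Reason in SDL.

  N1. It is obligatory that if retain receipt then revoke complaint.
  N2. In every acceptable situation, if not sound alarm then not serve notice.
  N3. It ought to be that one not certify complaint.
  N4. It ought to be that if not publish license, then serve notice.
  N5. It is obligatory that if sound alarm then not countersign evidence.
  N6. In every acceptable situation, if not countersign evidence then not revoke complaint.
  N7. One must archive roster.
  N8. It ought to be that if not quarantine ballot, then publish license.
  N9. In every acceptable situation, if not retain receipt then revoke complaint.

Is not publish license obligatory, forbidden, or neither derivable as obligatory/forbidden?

Premises 1 and 9 cover both cases: O(retain_receipt → revoke_complaint) and O(¬retain_receipt → revoke_complaint). Since retain_receipt ∨ ¬retain_receipt is a tautology, O(revoke_complaint) follows.
Premise 6 is O(¬countersign_evidence → ¬revoke_complaint); contrapositively O(revoke_complaint → countersign_evidence). Since O(revoke_complaint) holds, K gives O(countersign_evidence).
Premise 5 is O(sound_alarm → ¬countersign_evidence); contrapositively O(countersign_evidence → ¬sound_alarm). Since O(countersign_evidence) holds, K gives O(¬sound_alarm).
From O(¬sound_alarm) and premise 2, O(¬sound_alarm → ¬serve_notice), we obtain O(¬serve_notice).
Premise 4 is O(¬publish_license → serve_notice); contrapositively O(¬serve_notice → publish_license). Since O(¬serve_notice) holds, K gives O(publish_license).
Premises 3, 7, 8 do not contribute to this derivation.
Thus O(publish_license), which is F(¬publish_license): ¬publish_license is forbidden.

Forbidden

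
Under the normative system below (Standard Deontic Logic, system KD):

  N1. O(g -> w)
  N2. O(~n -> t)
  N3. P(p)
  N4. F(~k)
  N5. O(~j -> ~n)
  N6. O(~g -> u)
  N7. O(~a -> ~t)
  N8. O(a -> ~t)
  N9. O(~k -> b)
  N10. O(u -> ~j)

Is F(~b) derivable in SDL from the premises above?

Premise 9 is O(~k -> b), but O(~k) is not derivable from the premises, so it does not yield O(b).
No other premise forces O(b). An ideal world satisfying every premise can still have ~b true, so F(~b) is not derivable.

No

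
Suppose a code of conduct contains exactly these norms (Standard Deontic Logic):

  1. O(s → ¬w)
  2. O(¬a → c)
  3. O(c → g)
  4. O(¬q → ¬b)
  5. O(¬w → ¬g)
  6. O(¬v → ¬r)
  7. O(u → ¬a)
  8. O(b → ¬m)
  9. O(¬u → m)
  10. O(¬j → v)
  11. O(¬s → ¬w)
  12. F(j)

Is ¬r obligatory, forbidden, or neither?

Neither

Premise 6 is O(¬v → ¬r), but O(¬v) is not derivable from the premises, so it does not yield O(¬r).
No premise or chain of K-axiom applications forces O(¬r), and none forces O(r). So ¬r is neither obligatory nor forbidden under these norms.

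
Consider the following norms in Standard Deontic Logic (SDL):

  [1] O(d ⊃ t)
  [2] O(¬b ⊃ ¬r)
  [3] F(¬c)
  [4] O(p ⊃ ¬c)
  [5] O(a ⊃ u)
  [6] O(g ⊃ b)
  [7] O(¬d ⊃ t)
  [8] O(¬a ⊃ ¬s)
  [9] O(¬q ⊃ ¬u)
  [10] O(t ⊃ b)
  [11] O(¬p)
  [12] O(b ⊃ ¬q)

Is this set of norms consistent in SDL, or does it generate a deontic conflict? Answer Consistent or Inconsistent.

Consistent

Premise 4 is O(p ⊃ ¬c), but O(p) is not derivable from the premises, so it does not yield O(¬c).
So O(¬c) is not derivable, and the apparent clash with O(c) does not arise.
A world satisfying every obligation exists (e.g. a=false, b=true, c=true, d=false, g=false, p=false, q=false, r=false, s=false, t=true, u=false); no atom is both obligatory and forbidden, so the set is consistent.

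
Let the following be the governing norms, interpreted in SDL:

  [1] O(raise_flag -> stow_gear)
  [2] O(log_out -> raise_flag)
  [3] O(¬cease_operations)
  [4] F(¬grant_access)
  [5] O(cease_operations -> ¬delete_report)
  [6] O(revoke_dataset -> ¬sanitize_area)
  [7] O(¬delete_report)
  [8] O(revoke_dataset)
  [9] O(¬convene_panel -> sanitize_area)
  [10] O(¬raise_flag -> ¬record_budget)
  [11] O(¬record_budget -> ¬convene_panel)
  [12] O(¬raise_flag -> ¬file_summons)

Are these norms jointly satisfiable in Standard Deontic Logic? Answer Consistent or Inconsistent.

Consistent

Premise 5 is O(cease_operations -> ¬delete_report); even if O(¬delete_report) held, inferring O(cease_operations) would be affirming the consequent — invalid.
So O(cease_operations) is not derivable, and the apparent clash with O(¬cease_operations) does not arise.
A world satisfying every obligation exists (e.g. cease_operations=false, convene_panel=true, delete_report=false, file_summons=false, grant_access=true, log_out=false, raise_flag=true, record_budget=true, revoke_dataset=true, sanitize_area=false, stow_gear=true); no atom is both obligatory and forbidden, so the set is consistent.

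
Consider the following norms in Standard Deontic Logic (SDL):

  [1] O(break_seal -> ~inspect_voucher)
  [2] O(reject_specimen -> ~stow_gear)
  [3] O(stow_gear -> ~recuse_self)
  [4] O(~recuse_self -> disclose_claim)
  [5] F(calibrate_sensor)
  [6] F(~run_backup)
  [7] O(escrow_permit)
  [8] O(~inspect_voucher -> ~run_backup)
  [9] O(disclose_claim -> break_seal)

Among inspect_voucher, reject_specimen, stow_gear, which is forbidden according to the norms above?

Premise 6 is F(~run_backup), i.e. O(run_backup).
The contrapositive of premise 8 (O(~inspect_voucher -> ~run_backup)) is O(run_backup -> inspect_voucher), and O(run_backup) is already established, so O(inspect_voucher).
Premise 1 is O(break_seal -> ~inspect_voucher); contrapositively O(inspect_voucher -> ~break_seal). Since O(inspect_voucher) holds, K gives O(~break_seal).
The contrapositive of premise 9 (O(disclose_claim -> break_seal)) is O(~break_seal -> ~disclose_claim), and O(~break_seal) is already established, so O(~disclose_claim).
The contrapositive of premise 4 (O(~recuse_self -> disclose_claim)) is O(~disclose_claim -> recuse_self), and O(~disclose_claim) is already established, so O(recuse_self).
The contrapositive of premise 3 (O(stow_gear -> ~recuse_self)) is O(recuse_self -> ~stow_gear), and O(recuse_self) is already established, so O(~stow_gear).
So O(~stow_gear) holds, i.e. stow_gear is forbidden. None of the other listed options is forbidden under the premises.

stow_gear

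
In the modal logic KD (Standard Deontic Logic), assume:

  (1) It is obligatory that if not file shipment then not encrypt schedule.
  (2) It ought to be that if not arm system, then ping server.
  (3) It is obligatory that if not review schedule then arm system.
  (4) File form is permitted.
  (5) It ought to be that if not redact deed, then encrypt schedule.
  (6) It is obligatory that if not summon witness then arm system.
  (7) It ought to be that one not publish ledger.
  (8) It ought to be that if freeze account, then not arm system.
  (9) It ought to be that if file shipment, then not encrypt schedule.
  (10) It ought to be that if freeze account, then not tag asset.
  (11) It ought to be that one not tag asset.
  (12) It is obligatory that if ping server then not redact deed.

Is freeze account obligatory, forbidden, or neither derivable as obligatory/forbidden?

Premises 1 and 9 cover both cases: O(¬file_shipment → ¬encrypt_schedule) and O(file_shipment → ¬encrypt_schedule). Since ¬file_shipment ∨ file_shipment is a tautology, O(¬encrypt_schedule) follows.
Premise 5, O(¬redact_deed → encrypt_schedule), contraposes to O(¬encrypt_schedule → redact_deed); with O(¬encrypt_schedule) we get O(redact_deed).
Premise 12, O(ping_server → ¬redact_deed), contraposes to O(redact_deed → ¬ping_server); with O(redact_deed) we get O(¬ping_server).
The contrapositive of premise 2 (O(¬arm_system → ping_server)) is O(¬ping_server → arm_system), and O(¬ping_server) is already established, so O(arm_system).
The contrapositive of premise 8 (O(freeze_account → ¬arm_system)) is O(arm_system → ¬freeze_account), and O(arm_system) is already established, so O(¬freeze_account).
Premises 3, 4, 6, 7, 10, 11 do not contribute to this derivation.
Thus O(¬freeze_account), which is F(freeze_account): freeze_account is forbidden.

Forbidden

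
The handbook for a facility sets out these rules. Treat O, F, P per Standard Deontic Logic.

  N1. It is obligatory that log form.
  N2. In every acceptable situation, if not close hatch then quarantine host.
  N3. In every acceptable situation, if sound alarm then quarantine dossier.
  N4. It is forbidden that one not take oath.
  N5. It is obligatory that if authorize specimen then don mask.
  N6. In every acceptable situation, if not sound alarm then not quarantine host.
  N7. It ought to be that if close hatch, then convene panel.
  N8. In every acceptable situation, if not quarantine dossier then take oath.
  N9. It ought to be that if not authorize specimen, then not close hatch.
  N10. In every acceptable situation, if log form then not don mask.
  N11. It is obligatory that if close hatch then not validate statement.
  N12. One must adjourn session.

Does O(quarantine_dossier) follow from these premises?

From premise 1 we have O(log_form).
From O(log_form) and premise 10, O(log_form → ¬don_mask), we obtain O(¬don_mask).
The contrapositive of premise 5 (O(authorize_specimen → don_mask)) is O(¬don_mask → ¬authorize_specimen), and O(¬don_mask) is already established, so O(¬authorize_specimen).
From O(¬authorize_specimen) and premise 9, O(¬authorize_specimen → ¬close_hatch), we obtain O(¬close_hatch).
With premise 2, O(¬close_hatch → quarantine_host), the K-axiom yields O(quarantine_host).
Premise 6, O(¬sound_alarm → ¬quarantine_host), contraposes to O(quarantine_host → sound_alarm); with O(quarantine_host) we get O(sound_alarm).
Premise 3 is O(sound_alarm → quarantine_dossier); since O(sound_alarm), deontic closure gives O(quarantine_dossier).
Premises 4, 7, 8, 11, 12 do not contribute to this derivation.
So O(quarantine_dossier) follows.

Yes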